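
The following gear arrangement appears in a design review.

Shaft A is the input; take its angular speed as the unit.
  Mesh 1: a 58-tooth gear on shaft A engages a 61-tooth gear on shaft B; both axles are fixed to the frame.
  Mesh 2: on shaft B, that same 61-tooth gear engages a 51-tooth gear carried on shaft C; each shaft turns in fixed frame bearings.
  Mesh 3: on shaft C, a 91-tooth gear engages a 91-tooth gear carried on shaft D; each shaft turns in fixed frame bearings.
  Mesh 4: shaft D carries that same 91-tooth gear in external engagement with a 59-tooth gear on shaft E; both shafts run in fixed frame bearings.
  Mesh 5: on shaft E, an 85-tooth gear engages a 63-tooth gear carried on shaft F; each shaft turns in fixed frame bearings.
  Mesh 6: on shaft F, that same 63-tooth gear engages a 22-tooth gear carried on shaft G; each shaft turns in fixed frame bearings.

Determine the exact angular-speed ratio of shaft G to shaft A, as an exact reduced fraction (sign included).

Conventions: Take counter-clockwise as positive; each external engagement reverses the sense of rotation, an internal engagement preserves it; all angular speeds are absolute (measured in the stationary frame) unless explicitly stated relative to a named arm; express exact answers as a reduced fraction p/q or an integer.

class = fixed-axis compound train [6 meshes; 6 ratios multiply, 6 sense flips]
mesh 1 [58T→61T]: running ratio 58/61, sense −
mesh 2 [61T→51T]: running ratio 58/51, sense +
mesh 3 [91T→91T]: running ratio 58/51, sense −
mesh 4 [91T→59T]: running ratio 5278/3009, sense +
mesh 5 [85T→63T]: running ratio 3770/1593, sense −
mesh 6 [63T→22T]: running ratio 13195/1947, sense +
ω_out/ω_in = 13195/1947

13195/1947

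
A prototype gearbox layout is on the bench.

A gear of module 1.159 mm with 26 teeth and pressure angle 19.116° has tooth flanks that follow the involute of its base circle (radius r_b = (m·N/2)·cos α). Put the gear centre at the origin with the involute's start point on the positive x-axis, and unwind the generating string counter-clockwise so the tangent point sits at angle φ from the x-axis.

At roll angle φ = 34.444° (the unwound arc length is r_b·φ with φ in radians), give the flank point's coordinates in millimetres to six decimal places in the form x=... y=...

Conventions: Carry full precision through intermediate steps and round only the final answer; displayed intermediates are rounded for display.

x=16.580814 y=0.994186

recognized (one wheel, involute flank): single-mesh tooth geometry, m = 1.159, N = 26
pitch radius r_p = m·N/2 = 1.159·26/2 = 15.067000
base radius r_b = r_p·cos α = 15.067000·cos 19.116° = 14.236168
roll angle φ = 34.444° = 0.60116121 rad
x = r_b·(cos φ + φ·sin φ) = 16.580814
y = r_b·(sin φ − φ·cos φ) = 0.994186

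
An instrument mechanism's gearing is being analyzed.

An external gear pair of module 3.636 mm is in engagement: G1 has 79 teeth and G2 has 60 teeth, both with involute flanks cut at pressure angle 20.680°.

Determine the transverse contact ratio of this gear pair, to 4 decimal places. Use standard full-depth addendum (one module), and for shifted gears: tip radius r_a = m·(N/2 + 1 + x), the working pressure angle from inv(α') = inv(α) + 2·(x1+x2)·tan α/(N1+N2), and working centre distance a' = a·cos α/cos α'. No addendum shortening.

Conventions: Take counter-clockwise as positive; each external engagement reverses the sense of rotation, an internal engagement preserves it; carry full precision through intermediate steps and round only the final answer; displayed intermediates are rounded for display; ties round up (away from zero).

1.7654

single-mesh involute tooth geometry (79T engaging 60T at module 3.636)
base radii: r_b1 = 134.368055, r_b2 = 102.051688
tip radii: r_a1 = 147.258000, r_a2 = 112.716000
no profile shift: α' = α, a' = a
action lengths: √(r_a1²−r_b1²) = 60.250679, √(r_a2²−r_b2²) = 47.857598
base pitch p_b = π·m·cos α = 10.686828
CR = (60.250679 + 47.857598 − 252.702000·sin 20.68000°)/10.686828 = 1.765444
contact ratio ≈ 1.7654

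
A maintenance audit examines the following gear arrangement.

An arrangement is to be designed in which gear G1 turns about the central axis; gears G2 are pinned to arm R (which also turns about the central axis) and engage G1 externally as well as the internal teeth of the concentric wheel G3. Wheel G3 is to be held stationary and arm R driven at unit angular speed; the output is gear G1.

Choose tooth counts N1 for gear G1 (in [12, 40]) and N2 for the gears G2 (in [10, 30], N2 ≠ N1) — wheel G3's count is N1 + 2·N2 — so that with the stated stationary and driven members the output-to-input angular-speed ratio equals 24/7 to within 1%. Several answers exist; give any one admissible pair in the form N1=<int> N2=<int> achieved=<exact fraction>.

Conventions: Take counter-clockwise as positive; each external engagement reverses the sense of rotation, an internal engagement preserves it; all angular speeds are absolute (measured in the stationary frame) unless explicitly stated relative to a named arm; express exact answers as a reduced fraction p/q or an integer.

N1=14 N2=10 achieved=24/7

class = planetary set [ratio 24/7 wanted; Willis about the carrier]
Willis with ω_ring = 0: ω_sun/ω_arm = (N1+N3)/N1; set equal to 24/7  ⇒  N3/N1 = 24/7 − 1 = 17/7
N3 = N1 + 2·N2  ⇒  N2/N1 = (N3/N1 − 1)/2 = (17/7 − 1)/2 = 5/7
smallest multiple with N1 ≥ 12 and N2 ≥ 10: k = 2  ⇒  N1 = 2·7 = 14, N2 = 2·5 = 10 (N1 ≤ 40, N2 ≤ 30, N2 ≠ N1 ✓), N3 = 14 + 2·10 = 34
check: (N1+N3)/N1 with N1 = 14, N3 = 34 gives 24/7; |achieved − target| = 0 ≤ 6/175 ✓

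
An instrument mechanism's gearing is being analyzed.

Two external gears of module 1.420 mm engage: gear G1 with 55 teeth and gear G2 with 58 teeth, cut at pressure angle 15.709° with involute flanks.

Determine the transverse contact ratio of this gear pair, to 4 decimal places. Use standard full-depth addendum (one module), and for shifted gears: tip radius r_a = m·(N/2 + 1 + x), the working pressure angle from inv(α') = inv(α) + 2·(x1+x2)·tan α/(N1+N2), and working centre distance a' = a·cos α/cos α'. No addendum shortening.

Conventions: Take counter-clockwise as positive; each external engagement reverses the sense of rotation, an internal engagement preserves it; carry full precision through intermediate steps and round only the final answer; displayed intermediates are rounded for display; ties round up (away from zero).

recognized (one external pair, fixed centres): single-mesh tooth geometry, m = 1.420, N1 = 55, N2 = 58
base radii: r_b1 = 37.591452, r_b2 = 39.641895
tip radii: r_a1 = 40.470000, r_a2 = 42.600000
no profile shift: α' = α, a' = a
action lengths: √(r_a1²−r_b1²) = 14.990117, √(r_a2²−r_b2²) = 15.597440
base pitch p_b = π·m·cos α = 4.294437
CR = (14.990117 + 15.597440 − 80.230000·sin 15.70900°)/4.294437 = 2.064334
contact ratio ≈ 2.0643

2.0643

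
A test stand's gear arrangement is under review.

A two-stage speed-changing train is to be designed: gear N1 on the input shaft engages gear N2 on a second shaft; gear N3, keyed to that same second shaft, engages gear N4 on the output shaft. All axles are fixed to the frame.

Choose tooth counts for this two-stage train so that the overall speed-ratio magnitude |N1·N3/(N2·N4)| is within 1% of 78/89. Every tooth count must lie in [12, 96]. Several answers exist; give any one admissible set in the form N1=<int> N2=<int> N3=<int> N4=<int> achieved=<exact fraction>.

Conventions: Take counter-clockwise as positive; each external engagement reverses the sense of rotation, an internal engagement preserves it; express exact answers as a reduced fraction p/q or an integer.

N1=12 N2=89 N3=78 N4=12 achieved=78/89

topology: fixed-axis compound train — 2 stages, target 78/89
target = 78/89 in lowest terms: an exact hit needs N1·N3 = k·78 and N2·N4 = k·89 for one integer k, every count in [12, 96]; additionally prefer no 1:1 stage (N1 ≠ N2, N3 ≠ N4)
k = 1…11: no 1:1-free in-range split of k·78 and k·89 into factor pairs; take k = 12
k = 12: N1·N3 = 936 = 12·78, N2·N4 = 1068 = 89·12
achieved = 12·78/(89·12) = 78/89; |achieved − target| = 0 ≤ 39/4450 ✓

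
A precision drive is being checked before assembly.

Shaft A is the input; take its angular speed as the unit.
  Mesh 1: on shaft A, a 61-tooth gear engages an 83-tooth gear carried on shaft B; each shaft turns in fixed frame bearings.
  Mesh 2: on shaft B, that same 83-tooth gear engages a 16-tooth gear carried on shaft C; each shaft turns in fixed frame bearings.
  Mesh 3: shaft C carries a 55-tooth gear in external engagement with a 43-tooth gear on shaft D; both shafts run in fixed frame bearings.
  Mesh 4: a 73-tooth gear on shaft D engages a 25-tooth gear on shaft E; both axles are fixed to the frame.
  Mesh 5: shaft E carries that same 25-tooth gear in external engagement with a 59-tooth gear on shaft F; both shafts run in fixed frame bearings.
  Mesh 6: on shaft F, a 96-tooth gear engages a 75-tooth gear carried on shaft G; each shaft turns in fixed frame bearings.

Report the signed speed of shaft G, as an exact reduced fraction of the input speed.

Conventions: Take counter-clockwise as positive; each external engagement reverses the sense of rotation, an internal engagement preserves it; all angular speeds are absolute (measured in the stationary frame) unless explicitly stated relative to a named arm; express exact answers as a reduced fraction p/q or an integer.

97966/12685

6-mesh fixed-axis compound train (all bearings frame-fixed)
mesh 1 [61T→83T]: |ω|/ω_in = 1×61/83 = 61/83, sense flips to −
mesh 2 [83T→16T]: |ω|/ω_in = (61/83)×83/16 = 61/16, sense flips to +
mesh 3 [55T→43T]: |ω|/ω_in = (61/16)×55/43 = 3355/688, sense flips to −
mesh 4 [73T→25T]: |ω|/ω_in = (3355/688)×73/25 = 48983/3440, sense flips to +
mesh 5 [25T→59T]: |ω|/ω_in = (48983/3440)×25/59 = 244915/40592, sense flips to −
mesh 6 [96T→75T]: |ω|/ω_in = (244915/40592)×96/75 = 97966/12685, sense flips to +
signed output speed (× input speed) = 97966/12685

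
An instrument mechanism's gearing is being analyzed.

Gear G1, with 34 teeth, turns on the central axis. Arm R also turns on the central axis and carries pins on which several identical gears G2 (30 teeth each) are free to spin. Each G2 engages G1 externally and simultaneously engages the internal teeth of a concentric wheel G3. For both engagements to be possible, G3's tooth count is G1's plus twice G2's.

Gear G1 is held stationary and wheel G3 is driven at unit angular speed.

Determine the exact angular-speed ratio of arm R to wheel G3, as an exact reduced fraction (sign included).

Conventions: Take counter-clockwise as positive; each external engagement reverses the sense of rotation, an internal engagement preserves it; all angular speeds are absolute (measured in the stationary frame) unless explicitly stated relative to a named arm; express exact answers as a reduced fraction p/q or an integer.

47/64

planetary set (34T centre, 30T on arm, 94T internal) — Willis relation
ring teeth: 34 + 2·30 = 94
34(ω_sun−ω_arm) = −94(ω_ring−ω_arm),  ω_sun = 0, ω_ring = 1
34(0−ω_arm) = −94(1−ω_arm)  ⇒  128·ω_arm = 94  ⇒  ω_arm = 47/64
ω_out/ω_in = 47/64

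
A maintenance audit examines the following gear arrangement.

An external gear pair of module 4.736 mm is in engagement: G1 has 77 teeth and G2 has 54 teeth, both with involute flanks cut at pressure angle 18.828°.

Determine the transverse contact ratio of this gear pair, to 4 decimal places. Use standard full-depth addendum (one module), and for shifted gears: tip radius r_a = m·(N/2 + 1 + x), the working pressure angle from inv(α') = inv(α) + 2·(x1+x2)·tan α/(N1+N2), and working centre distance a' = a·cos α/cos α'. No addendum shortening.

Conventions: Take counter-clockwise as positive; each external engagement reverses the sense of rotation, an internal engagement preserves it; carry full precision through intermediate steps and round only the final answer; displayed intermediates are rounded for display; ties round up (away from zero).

single-mesh involute tooth geometry (77T engaging 54T at module 4.736)
base radii: r_b1 = 172.579503, r_b2 = 121.029781
tip radii: r_a1 = 187.072000, r_a2 = 132.608000
no profile shift: α' = α, a' = a
action lengths: √(r_a1²−r_b1²) = 72.195902, √(r_a2²−r_b2²) = 54.191085
base pitch p_b = π·m·cos α = 14.082455
CR = (72.195902 + 54.191085 − 310.208000·sin 18.82800°)/14.082455 = 1.865733
contact ratio ≈ 1.8657

1.8657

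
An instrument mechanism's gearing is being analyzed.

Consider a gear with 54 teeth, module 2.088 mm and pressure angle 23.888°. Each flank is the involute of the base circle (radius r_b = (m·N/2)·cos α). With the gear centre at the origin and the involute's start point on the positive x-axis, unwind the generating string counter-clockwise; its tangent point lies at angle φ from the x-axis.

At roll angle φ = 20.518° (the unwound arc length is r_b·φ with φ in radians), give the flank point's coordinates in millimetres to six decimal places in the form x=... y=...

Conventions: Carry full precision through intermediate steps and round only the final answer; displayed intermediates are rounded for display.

x=54.746740 y=0.779000

class = single-mesh tooth geometry [base-circle involute, m = 2.088, 54T]
pitch radius r_p = m·N/2 = 2.088·54/2 = 56.376000
base radius r_b = r_p·cos α = 56.376000·cos 23.888° = 51.546764
roll angle φ = 20.518° = 0.35810666 rad
x = r_b·(cos φ + φ·sin φ) = 54.746740
y = r_b·(sin φ − φ·cos φ) = 0.779000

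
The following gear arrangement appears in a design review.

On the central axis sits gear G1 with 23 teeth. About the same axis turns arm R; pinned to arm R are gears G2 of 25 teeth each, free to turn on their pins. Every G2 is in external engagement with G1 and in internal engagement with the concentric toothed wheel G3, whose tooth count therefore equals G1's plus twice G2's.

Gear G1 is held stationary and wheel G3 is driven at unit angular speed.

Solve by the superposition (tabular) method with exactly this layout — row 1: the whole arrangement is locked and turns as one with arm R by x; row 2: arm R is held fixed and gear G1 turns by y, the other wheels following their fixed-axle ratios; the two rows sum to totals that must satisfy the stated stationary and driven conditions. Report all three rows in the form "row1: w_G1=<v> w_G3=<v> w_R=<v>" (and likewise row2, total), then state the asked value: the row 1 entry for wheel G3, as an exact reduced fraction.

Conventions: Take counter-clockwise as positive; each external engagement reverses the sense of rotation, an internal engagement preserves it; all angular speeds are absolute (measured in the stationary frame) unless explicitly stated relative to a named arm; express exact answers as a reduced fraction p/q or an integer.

planetary set (23T centre, 25T on arm, 73T internal) — Willis relation
row 1 — lock + rotate with arm: ω_sun = ω_ring = ω_arm = x
superposition row 2 [arm held]: sun y, ring −(23/73)·y, arm 0
boundary: total ω_sun = x + y = 0 and total ω_ring = x − (23/73)·y = 1  ⇒  y = -73/96, x = 73/96
row 2 ring = −(23/73)·(-73/96) = 23/96
totals (row 1 + row 2): sun 73/96 + (-73/96) = 0, ring 73/96 + 23/96 = 1, arm 73/96 + 0 = 73/96
asked cell (row1, ring) = 73/96

row1: w_G1=73/96 w_G3=73/96 w_R=73/96
row2: w_G1=-73/96 w_G3=23/96 w_R=0
total: w_G1=0 w_G3=1 w_R=73/96
asked value: 73/96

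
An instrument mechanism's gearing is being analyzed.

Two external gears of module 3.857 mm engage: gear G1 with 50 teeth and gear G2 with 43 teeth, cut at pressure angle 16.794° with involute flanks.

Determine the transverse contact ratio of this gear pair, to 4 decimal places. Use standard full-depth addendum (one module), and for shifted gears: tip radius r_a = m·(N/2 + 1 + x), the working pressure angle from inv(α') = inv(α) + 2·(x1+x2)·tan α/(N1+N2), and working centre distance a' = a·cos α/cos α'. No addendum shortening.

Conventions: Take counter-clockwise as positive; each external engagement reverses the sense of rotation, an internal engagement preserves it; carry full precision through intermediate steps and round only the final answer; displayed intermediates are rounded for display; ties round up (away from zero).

recognized (one external pair, fixed centres): single-mesh tooth geometry, m = 3.857, N1 = 50, N2 = 43
base radii: r_b1 = 92.312451, r_b2 = 79.388707
tip radii: r_a1 = 100.282000, r_a2 = 86.782500
no profile shift: α' = α, a' = a
action lengths: √(r_a1²−r_b1²) = 39.177685, √(r_a2²−r_b2²) = 35.051896
base pitch p_b = π·m·cos α = 11.600325
CR = (39.177685 + 35.051896 − 179.350500·sin 16.79400°)/11.600325 = 1.931805
contact ratio ≈ 1.9318

1.9318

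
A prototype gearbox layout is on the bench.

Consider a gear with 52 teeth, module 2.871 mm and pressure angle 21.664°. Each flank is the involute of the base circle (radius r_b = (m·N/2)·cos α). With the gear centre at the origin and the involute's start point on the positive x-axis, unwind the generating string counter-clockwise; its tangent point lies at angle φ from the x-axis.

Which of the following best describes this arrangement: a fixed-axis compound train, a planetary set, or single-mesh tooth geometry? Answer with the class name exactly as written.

recognized (one wheel, involute flank): single-mesh tooth geometry, m = 2.871, N = 52
classification: single-mesh tooth geometry

single-mesh tooth geometry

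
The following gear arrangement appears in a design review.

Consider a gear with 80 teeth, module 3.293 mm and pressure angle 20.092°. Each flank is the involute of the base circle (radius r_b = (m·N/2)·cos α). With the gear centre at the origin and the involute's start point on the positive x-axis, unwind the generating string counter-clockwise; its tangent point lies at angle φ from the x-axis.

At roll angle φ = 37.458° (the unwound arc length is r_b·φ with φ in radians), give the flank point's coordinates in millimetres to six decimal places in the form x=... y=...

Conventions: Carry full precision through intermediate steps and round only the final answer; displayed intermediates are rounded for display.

x=147.381496 y=11.036993

class = single-mesh tooth geometry [base-circle involute, m = 3.293, 80T]
pitch radius r_p = m·N/2 = 3.293·80/2 = 131.720000
base radius r_b = r_p·cos α = 131.720000·cos 20.092° = 123.703814
roll angle φ = 37.458° = 0.65376543 rad
x = r_b·(cos φ + φ·sin φ) = 147.381496
y = r_b·(sin φ − φ·cos φ) = 11.036993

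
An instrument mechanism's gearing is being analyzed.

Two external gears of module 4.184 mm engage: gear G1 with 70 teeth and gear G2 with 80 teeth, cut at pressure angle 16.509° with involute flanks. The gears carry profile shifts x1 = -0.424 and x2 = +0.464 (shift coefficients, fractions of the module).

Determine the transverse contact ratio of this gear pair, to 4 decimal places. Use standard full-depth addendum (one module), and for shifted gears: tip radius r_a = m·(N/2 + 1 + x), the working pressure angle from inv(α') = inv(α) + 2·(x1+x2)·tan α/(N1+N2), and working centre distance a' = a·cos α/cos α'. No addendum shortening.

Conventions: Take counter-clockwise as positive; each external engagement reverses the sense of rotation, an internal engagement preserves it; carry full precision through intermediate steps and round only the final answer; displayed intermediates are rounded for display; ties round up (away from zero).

class = single-mesh tooth geometry [involute pair 70T × 80T, m = 4.184]
base radii: r_b1 = 140.403027, r_b2 = 160.460602
tip radii: r_a1 = 148.849984, r_a2 = 173.485376
inv(α') = inv(16.509°) + 2·(-0.424+0.464)·tan α/(70+80) = 0.00840603  ⇒  α' = 16.61143°
a' = a·cos α / cos α' = 313.8000·cos 16.509°/cos 16.61143° = 313.966856
action lengths: √(r_a1²−r_b1²) = 49.429826, √(r_a2²−r_b2²) = 65.951276
base pitch p_b = π·m·cos α = 12.602546
CR = (49.429826 + 65.951276 − 313.966856·sin 16.61143°)/12.602546 = 2.033273
contact ratio ≈ 2.0333

2.0333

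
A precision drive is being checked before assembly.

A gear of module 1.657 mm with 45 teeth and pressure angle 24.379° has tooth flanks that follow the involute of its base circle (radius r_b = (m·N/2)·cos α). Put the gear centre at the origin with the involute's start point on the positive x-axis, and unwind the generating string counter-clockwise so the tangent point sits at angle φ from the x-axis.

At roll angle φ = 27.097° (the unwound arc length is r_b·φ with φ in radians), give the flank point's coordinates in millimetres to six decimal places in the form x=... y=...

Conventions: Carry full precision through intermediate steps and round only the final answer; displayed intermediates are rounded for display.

x=37.546105 y=1.170777

topology: single-mesh involute geometry — m = 1.657, N = 45
pitch radius r_p = m·N/2 = 1.657·45/2 = 37.282500
base radius r_b = r_p·cos α = 37.282500·cos 24.379° = 33.958206
roll angle φ = 27.097° = 0.47293187 rad
x = r_b·(cos φ + φ·sin φ) = 37.546105
y = r_b·(sin φ − φ·cos φ) = 1.170777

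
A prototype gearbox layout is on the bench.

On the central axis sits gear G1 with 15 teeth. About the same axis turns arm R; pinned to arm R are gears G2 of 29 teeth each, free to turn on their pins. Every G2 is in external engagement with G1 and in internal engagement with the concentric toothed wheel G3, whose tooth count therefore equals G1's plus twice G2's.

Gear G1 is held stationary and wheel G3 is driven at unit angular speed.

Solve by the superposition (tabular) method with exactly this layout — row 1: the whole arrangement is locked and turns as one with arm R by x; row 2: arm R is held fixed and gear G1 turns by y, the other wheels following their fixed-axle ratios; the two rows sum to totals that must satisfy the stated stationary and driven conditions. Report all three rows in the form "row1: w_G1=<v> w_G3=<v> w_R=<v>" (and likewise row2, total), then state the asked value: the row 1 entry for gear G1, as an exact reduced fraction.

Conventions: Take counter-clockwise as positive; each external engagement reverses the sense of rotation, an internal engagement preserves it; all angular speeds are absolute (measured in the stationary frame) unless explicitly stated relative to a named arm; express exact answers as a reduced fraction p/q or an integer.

class = planetary set [G3 = 15+2·29 = 73; Willis about the carrier]
row 1: whole set turns with the arm by x
row 2 (arm held, sun turns y): ω_ring = −(15/73)·y, ω_arm = 0
boundary: total ω_sun = x + y = 0 and total ω_ring = x − (15/73)·y = 1  ⇒  y = -73/88, x = 73/88
row 2 ring = −(15/73)·(-73/88) = 15/88
totals (row 1 + row 2): sun 73/88 + (-73/88) = 0, ring 73/88 + 15/88 = 1, arm 73/88 + 0 = 73/88
asked cell (row1, sun) = 73/88

row1: w_G1=73/88 w_G3=73/88 w_R=73/88
row2: w_G1=-73/88 w_G3=15/88 w_R=0
total: w_G1=0 w_G3=1 w_R=73/88
asked value: 73/88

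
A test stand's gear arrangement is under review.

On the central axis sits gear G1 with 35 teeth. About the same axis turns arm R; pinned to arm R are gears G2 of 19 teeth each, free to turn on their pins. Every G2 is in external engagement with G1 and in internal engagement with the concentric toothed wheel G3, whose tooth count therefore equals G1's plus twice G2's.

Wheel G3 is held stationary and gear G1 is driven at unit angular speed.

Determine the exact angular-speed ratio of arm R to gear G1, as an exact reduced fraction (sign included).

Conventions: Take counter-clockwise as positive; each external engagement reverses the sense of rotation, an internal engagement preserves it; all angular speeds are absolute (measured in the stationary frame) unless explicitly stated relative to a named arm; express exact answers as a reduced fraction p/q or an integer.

35/108

planetary set (35T centre, 19T on arm, 73T internal) — Willis relation
ring teeth: 35 + 2·19 = 73
35(ω_sun−ω_arm) = −73(ω_ring−ω_arm),  ω_ring = 0, ω_sun = 1
35(1−ω_arm) = −73(0−ω_arm)  ⇒  108·ω_arm = 35  ⇒  ω_arm = 35/108
ω_out/ω_in = 35/108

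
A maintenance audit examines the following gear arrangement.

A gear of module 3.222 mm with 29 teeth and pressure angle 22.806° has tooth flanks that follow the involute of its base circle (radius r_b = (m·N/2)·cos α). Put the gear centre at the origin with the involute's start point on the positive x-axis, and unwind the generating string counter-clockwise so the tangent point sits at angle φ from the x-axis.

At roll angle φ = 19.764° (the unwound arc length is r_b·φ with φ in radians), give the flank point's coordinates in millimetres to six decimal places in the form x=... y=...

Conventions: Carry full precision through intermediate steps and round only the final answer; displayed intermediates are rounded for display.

x=45.553126 y=0.582237

class = single-mesh tooth geometry [base-circle involute, m = 3.222, 29T]
pitch radius r_p = m·N/2 = 3.222·29/2 = 46.719000
base radius r_b = r_p·cos α = 46.719000·cos 22.806° = 43.066628
roll angle φ = 19.764° = 0.34494687 rad
x = r_b·(cos φ + φ·sin φ) = 45.553126
y = r_b·(sin φ − φ·cos φ) = 0.582237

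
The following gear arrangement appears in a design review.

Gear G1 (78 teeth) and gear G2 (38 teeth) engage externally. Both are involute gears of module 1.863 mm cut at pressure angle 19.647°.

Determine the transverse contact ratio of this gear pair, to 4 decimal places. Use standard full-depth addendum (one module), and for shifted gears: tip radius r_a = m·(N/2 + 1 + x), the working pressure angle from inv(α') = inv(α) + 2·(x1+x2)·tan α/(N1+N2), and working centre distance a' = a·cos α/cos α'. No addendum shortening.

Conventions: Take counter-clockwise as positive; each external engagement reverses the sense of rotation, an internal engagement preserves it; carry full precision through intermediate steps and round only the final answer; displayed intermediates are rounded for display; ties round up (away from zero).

class = single-mesh tooth geometry [involute pair 78T × 38T, m = 1.863]
base radii: r_b1 = 68.427052, r_b2 = 33.336256
tip radii: r_a1 = 74.520000, r_a2 = 37.260000
no profile shift: α' = α, a' = a
action lengths: √(r_a1²−r_b1²) = 29.512183, √(r_a2²−r_b2²) = 16.643366
base pitch p_b = π·m·cos α = 5.512049
CR = (29.512183 + 16.643366 − 108.054000·sin 19.64700°)/5.512049 = 1.782491
contact ratio ≈ 1.7825

1.7825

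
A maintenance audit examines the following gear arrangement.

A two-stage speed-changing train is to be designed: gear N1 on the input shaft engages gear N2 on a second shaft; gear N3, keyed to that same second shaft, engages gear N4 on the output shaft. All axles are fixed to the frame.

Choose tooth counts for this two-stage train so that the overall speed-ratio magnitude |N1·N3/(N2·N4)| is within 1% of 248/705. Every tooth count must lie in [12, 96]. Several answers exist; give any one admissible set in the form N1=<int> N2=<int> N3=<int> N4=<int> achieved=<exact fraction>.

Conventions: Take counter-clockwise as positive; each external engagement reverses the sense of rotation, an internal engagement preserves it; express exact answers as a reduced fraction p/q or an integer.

N1=16 N2=15 N3=31 N4=94 achieved=248/705

2-stage fixed-axis compound train for ratio 248/705
target = 248/705 in lowest terms: an exact hit needs N1·N3 = k·248 and N2·N4 = k·705 for one integer k, every count in [12, 96]; additionally prefer no 1:1 stage (N1 ≠ N2, N3 ≠ N4)
k = 1: no 1:1-free in-range split of k·248 and k·705 into factor pairs; take k = 2
k = 2: N1·N3 = 496 = 16·31, N2·N4 = 1410 = 15·94
achieved = 16·31/(15·94) = 248/705; |achieved − target| = 0 ≤ 62/17625 ✓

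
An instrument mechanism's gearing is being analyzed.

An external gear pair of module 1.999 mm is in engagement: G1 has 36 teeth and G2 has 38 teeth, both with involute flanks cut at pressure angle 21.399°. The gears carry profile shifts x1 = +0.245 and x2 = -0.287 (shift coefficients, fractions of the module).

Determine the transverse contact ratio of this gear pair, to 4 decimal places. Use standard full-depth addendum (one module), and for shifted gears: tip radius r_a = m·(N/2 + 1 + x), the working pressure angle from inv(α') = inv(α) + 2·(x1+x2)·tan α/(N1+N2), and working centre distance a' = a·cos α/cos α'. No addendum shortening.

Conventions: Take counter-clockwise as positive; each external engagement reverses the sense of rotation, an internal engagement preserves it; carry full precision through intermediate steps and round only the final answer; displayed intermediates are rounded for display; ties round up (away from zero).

topology: single-mesh involute geometry — m = 1.999, 36T/38T pair
base radii: r_b1 = 33.501480, r_b2 = 35.362673
tip radii: r_a1 = 38.470755, r_a2 = 39.406287
inv(α') = inv(21.399°) + 2·(+0.245-0.287)·tan α/(36+38) = 0.01794774  ⇒  α' = 21.23160°
a' = a·cos α / cos α' = 73.9630·cos 21.399°/cos 21.23160° = 73.878728
action lengths: √(r_a1²−r_b1²) = 18.911633, √(r_a2²−r_b2²) = 17.387836
base pitch p_b = π·m·cos α = 5.847111
CR = (18.911633 + 17.387836 − 73.878728·sin 21.23160°)/5.847111 = 1.632451
contact ratio ≈ 1.6325

1.6325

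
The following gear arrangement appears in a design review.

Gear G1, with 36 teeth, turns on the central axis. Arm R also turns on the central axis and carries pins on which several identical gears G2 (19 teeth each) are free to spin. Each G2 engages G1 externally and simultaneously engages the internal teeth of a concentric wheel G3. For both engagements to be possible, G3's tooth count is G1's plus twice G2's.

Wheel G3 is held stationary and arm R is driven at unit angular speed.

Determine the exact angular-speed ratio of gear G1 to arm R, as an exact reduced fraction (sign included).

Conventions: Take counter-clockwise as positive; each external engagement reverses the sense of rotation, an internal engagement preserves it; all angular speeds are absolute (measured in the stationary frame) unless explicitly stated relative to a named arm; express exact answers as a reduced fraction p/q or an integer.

55/18

class = planetary set [G3 = 36+2·19 = 74; Willis about the carrier]
ring teeth: 36 + 2·19 = 74
36(ω_sun−ω_arm) = −74(ω_ring−ω_arm),  ω_ring = 0, ω_arm = 1
ω_sun = 1 − (74/36)(0−1) = 55/18
ω_out/ω_in = 55/18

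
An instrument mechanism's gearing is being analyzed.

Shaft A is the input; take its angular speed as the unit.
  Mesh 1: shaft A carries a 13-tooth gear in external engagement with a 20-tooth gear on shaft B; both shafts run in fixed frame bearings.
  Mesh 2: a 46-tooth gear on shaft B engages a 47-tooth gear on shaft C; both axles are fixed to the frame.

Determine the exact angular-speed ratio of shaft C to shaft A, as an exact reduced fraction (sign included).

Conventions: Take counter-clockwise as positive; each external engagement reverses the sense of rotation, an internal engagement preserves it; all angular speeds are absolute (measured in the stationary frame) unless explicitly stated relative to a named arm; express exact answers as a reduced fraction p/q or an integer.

class = fixed-axis compound train [2 meshes; 2 ratios multiply, 2 sense flips]
mesh 1 [13T→20T]: running ratio 13/20, sense −
mesh 2 [46T→47T]: running ratio 299/470, sense +
ω_out/ω_in = 299/470

299/470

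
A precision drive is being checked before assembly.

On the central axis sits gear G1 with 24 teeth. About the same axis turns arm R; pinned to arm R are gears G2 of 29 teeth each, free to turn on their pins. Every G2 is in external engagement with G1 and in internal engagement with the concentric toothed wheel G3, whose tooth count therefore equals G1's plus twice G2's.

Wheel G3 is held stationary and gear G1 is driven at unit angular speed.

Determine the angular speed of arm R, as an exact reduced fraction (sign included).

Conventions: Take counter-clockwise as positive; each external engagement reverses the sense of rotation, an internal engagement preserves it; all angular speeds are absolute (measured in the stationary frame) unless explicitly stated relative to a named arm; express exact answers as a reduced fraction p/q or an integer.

12/53

planetary set (24T centre, 29T on arm, 82T internal) — Willis relation
ring teeth: 24 + 2·29 = 82
24(ω_sun−ω_arm) = −82(ω_ring−ω_arm),  ω_ring = 0, ω_sun = 1
24(1−ω_arm) = −82(0−ω_arm)  ⇒  106·ω_arm = 24  ⇒  ω_arm = 12/53
exact speed ratio = 12/53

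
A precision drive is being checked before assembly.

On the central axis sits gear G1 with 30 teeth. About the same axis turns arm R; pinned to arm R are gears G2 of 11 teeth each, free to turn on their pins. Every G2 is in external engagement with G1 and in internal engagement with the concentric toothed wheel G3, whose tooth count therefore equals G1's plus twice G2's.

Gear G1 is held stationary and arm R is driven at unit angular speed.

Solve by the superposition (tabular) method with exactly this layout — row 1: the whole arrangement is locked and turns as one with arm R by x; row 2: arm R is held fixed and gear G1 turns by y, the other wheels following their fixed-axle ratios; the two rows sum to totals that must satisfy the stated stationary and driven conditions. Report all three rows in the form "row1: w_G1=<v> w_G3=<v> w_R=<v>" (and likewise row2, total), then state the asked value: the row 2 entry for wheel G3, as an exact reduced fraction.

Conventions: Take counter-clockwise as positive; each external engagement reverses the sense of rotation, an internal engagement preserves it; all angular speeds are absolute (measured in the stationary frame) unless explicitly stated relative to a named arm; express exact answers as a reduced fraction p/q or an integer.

class = planetary set [G3 = 30+2·11 = 52; Willis about the carrier]
superposition row 1 [locked train]: every member turns x
row 2 — arm fixed, fixed-axis ratios: sun y, ring −(30/52)·y, arm 0
boundary: total ω_sun = x + y = 0 and total ω_arm = x = 1  ⇒  y = -1, x = 1
row 2 ring = −(30/52)·(-1) = 15/26
totals (row 1 + row 2): sun 1 + (-1) = 0, ring 1 + 15/26 = 41/26, arm 1 + 0 = 1
asked cell (row2, ring) = 15/26

row1: w_G1=1 w_G3=1 w_R=1
row2: w_G1=-1 w_G3=15/26 w_R=0
total: w_G1=0 w_G3=41/26 w_R=1
asked value: 15/26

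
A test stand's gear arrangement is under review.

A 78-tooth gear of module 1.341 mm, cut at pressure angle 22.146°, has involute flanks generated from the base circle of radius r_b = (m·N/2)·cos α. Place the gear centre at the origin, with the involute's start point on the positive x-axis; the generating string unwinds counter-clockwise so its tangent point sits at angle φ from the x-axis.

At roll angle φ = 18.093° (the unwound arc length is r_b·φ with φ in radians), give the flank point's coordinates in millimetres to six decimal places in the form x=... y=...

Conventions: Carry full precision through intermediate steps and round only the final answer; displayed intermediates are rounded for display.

x=50.796049 y=0.503403

single-mesh involute tooth geometry (78T wheel at module 1.341)
pitch radius r_p = m·N/2 = 1.341·78/2 = 52.299000
base radius r_b = r_p·cos α = 52.299000·cos 22.146° = 48.440708
roll angle φ = 18.093° = 0.31578242 rad
x = r_b·(cos φ + φ·sin φ) = 50.796049
y = r_b·(sin φ − φ·cos φ) = 0.503403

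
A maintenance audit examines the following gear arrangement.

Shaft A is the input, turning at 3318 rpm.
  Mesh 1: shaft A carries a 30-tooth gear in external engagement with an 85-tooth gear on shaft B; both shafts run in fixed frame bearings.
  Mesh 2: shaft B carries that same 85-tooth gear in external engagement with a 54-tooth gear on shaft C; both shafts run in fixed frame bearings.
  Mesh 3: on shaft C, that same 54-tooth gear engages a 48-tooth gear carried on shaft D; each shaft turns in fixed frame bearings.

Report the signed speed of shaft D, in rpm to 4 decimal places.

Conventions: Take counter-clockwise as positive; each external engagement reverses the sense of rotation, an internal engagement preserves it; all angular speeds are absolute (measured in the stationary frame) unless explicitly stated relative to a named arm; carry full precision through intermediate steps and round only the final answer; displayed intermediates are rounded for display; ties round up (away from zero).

recognized (4 fixed axles, 3 meshes): fixed-axis compound train
mesh 1 [30T→85T]: ω = 3318.0000×30/85 = 1171.0588 rpm, sense flips to −
mesh 2 [85T→54T]: ω = 1171.0588×85/54 = 1843.3333 rpm, sense flips to +
mesh 3 [54T→48T]: ω = 1843.3333×54/48 = 2073.7500 rpm, sense flips to −
signed output speed = -2073.7500 rpm

-2073.7500 rpm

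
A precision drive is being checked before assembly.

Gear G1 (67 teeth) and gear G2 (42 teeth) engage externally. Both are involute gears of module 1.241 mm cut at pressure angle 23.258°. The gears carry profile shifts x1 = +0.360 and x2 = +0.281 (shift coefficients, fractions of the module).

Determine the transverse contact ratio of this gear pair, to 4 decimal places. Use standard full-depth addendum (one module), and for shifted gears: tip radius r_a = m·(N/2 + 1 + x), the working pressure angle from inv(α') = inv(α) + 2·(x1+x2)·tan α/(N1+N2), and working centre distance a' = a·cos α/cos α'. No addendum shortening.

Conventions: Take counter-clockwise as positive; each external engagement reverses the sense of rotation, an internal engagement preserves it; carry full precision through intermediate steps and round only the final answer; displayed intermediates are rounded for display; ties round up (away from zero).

1.5462

single-mesh involute tooth geometry (67T engaging 42T at module 1.241)
base radii: r_b1 = 38.195075, r_b2 = 23.943181
tip radii: r_a1 = 43.261260, r_a2 = 27.650721
inv(α') = inv(23.258°) + 2·(+0.360+0.281)·tan α/(67+42) = 0.02892571  ⇒  α' = 24.71987°
a' = a·cos α / cos α' = 67.6345·cos 23.258°/cos 24.71987° = 68.406838
action lengths: √(r_a1²−r_b1²) = 20.314352, √(r_a2²−r_b2²) = 13.830634
base pitch p_b = π·m·cos α = 3.581892
CR = (20.314352 + 13.830634 − 68.406838·sin 24.71987°)/3.581892 = 1.546243
contact ratio ≈ 1.5462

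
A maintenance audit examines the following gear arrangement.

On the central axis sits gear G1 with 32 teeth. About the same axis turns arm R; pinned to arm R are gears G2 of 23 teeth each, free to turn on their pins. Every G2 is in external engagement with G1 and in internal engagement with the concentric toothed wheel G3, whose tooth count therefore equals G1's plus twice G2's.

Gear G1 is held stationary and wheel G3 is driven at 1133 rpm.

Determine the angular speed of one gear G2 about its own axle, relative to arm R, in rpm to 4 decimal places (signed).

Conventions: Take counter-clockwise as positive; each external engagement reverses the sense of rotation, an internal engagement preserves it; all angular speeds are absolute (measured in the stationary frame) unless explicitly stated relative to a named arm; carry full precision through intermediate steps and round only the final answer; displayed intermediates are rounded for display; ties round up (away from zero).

recognized (axles ride arm R): planetary set, 32/23/78 teeth
normalise by the input: solve with ω_ring = 1, then scale by 1133 rpm
ring teeth: 32 + 2·23 = 78
32(ω_sun−ω_arm) = −78(ω_ring−ω_arm),  ω_sun = 0, ω_ring = 1
32(0−ω_arm) = −78(1−ω_arm)  ⇒  110·ω_arm = 78  ⇒  ω_arm = 39/55
sun–planet mesh: 32·(0−39/55) = −23·(ω_p−ω_arm)  ⇒  ω_p−ω_arm = 1248/1265
scale: ω_p−ω_arm = 1248/1265 × 1133 rpm = +1117.7739 rpm

+1117.7739 rpm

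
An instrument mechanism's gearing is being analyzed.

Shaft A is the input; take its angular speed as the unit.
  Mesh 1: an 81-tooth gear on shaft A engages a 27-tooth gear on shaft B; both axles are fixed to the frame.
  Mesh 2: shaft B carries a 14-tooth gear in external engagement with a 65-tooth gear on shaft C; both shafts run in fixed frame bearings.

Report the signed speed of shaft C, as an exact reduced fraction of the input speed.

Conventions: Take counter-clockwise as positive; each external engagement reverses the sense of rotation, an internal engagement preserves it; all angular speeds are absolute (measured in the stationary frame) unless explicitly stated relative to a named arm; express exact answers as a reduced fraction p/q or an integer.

42/65

2-mesh fixed-axis compound train (all bearings frame-fixed)
mesh 1 [81T→27T]: |ω|/ω_in = 1×81/27 = 3, sense flips to −
mesh 2 [14T→65T]: |ω|/ω_in = 3×14/65 = 42/65, sense flips to +
signed output speed (× input speed) = 42/65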